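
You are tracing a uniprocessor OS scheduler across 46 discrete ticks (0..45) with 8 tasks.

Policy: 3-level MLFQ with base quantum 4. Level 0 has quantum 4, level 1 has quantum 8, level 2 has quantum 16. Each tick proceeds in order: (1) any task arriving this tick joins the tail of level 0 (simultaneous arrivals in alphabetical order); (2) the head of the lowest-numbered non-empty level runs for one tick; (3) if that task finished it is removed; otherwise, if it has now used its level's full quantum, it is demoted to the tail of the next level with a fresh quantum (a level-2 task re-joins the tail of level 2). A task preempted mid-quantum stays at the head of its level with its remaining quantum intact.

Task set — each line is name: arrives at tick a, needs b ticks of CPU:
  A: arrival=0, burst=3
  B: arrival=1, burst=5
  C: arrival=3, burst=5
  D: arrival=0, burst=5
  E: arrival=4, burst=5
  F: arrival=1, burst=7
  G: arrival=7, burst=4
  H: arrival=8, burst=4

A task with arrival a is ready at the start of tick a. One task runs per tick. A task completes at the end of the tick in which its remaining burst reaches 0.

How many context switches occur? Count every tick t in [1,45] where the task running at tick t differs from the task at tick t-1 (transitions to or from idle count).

context switches = 13

t=0: L0/L1/L2 = AD/-/- → run A
t=1: L0/L1/L2 = ADBF/-/- → run A
t=2: L0/L1/L2 = ADBF/-/- → run A
t=3: L0/L1/L2 = DBFC/-/- → run D
t=4: L0/L1/L2 = DBFCE/-/- → run D
t=5: L0/L1/L2 = DBFCE/-/- → run D
t=6: L0/L1/L2 = DBFCE/-/- → run D
t=7: L0/L1/L2 = BFCEG/D/- → run B
t=8: L0/L1/L2 = BFCEGH/D/- → run B
t=9: L0/L1/L2 = BFCEGH/D/- → run B
t=10: L0/L1/L2 = BFCEGH/D/- → run B
t=11: L0/L1/L2 = FCEGH/DB/- → run F
t=12: L0/L1/L2 = FCEGH/DB/- → run F
t=13: L0/L1/L2 = FCEGH/DB/- → run F
t=14: L0/L1/L2 = FCEGH/DB/- → run F
t=15: L0/L1/L2 = CEGH/DBF/- → run C
t=16: L0/L1/L2 = CEGH/DBF/- → run C
t=17: L0/L1/L2 = CEGH/DBF/- → run C
t=18: L0/L1/L2 = CEGH/DBF/- → run C
t=19: L0/L1/L2 = EGH/DBFC/- → run E
t=20: L0/L1/L2 = EGH/DBFC/- → run E
t=21: L0/L1/L2 = EGH/DBFC/- → run E
t=22: L0/L1/L2 = EGH/DBFC/- → run E
t=23: L0/L1/L2 = GH/DBFCE/- → run G
t=24: L0/L1/L2 = GH/DBFCE/- → run G
t=25: L0/L1/L2 = GH/DBFCE/- → run G
t=26: L0/L1/L2 = GH/DBFCE/- → run G
t=27: L0/L1/L2 = H/DBFCE/- → run H
t=28: L0/L1/L2 = H/DBFCE/- → run H
t=29: L0/L1/L2 = H/DBFCE/- → run H
t=30: L0/L1/L2 = H/DBFCE/- → run H
t=31: L0/L1/L2 = -/DBFCE/- → run D
t=32: L0/L1/L2 = -/BFCE/- → run B
t=33: L0/L1/L2 = -/FCE/- → run F
t=34: L0/L1/L2 = -/FCE/- → run F
t=35: L0/L1/L2 = -/FCE/- → run F
t=36: L0/L1/L2 = -/CE/- → run C
t=37: L0/L1/L2 = -/E/- → run E
t=38: (idle)
t=39: (idle)
t=40: (idle)
t=41: (idle)
t=42: (idle)
t=43: (idle)
t=44: (idle)
t=45: (idle)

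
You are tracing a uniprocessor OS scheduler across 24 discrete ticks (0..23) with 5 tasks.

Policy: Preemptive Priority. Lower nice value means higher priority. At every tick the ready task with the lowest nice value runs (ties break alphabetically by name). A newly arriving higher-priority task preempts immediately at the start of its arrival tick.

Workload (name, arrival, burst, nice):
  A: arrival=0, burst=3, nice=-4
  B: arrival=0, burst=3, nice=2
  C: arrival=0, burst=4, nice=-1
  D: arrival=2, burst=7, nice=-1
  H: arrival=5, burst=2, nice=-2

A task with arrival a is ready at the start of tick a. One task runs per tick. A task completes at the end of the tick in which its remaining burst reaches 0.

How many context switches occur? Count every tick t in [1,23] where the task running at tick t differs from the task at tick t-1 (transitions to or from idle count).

t=0: ready={A,B,C} → run A
t=1: ready={A,B,C} → run A
t=2: ready={A,B,C,D} → run A
t=3: ready={B,C,D} → run C
t=4: ready={B,C,D} → run C
t=5: ready={B,C,D,H} → run H
t=6: ready={B,C,D,H} → run H
t=7: ready={B,C,D} → run C
t=8: ready={B,C,D} → run C
t=9: ready={B,D} → run D
t=10: ready={B,D} → run D
t=11: ready={B,D} → run D
t=12: ready={B,D} → run D
t=13: ready={B,D} → run D
t=14: ready={B,D} → run D
t=15: ready={B,D} → run D
t=16: ready={B} → run B
t=17: ready={B} → run B
t=18: ready={B} → run B
t=19: (idle)
t=20: (idle)
t=21: (idle)
t=22: (idle)
t=23: (idle)

context switches = 6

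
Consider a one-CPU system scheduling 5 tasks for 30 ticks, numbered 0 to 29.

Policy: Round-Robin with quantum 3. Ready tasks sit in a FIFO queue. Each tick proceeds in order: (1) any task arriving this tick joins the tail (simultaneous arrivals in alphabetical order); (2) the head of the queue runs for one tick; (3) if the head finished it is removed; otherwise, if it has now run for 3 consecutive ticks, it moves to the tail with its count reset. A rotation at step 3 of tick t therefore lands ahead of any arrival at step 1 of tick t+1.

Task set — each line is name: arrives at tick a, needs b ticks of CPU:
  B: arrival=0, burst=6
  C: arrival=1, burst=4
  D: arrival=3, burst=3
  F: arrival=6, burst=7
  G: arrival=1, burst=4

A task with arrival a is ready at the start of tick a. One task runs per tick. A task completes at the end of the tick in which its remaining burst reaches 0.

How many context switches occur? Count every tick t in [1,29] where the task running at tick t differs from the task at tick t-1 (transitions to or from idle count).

t=0: queue=[B] q_used=0 → run B
t=1: queue=[B,C,G] q_used=1 → run B
t=2: queue=[B,C,G] q_used=2 → run B
t=3: queue=[C,G,B,D] q_used=0 → run C
t=4: queue=[C,G,B,D] q_used=1 → run C
t=5: queue=[C,G,B,D] q_used=2 → run C
t=6: queue=[G,B,D,C,F] q_used=0 → run G
t=7: queue=[G,B,D,C,F] q_used=1 → run G
t=8: queue=[G,B,D,C,F] q_used=2 → run G
t=9: queue=[B,D,C,F,G] q_used=0 → run B
t=10: queue=[B,D,C,F,G] q_used=1 → run B
t=11: queue=[B,D,C,F,G] q_used=2 → run B
t=12: queue=[D,C,F,G] q_used=0 → run D
t=13: queue=[D,C,F,G] q_used=1 → run D
t=14: queue=[D,C,F,G] q_used=2 → run D
t=15: queue=[C,F,G] q_used=0 → run C
t=16: queue=[F,G] q_used=0 → run F
t=17: queue=[F,G] q_used=1 → run F
t=18: queue=[F,G] q_used=2 → run F
t=19: queue=[G,F] q_used=0 → run G
t=20: queue=[F] q_used=0 → run F
t=21: queue=[F] q_used=1 → run F
t=22: queue=[F] q_used=2 → run F
t=23: queue=[F] q_used=0 → run F
t=24: (idle)
t=25: (idle)
t=26: (idle)
t=27: (idle)
t=28: (idle)
t=29: (idle)

context switches = 9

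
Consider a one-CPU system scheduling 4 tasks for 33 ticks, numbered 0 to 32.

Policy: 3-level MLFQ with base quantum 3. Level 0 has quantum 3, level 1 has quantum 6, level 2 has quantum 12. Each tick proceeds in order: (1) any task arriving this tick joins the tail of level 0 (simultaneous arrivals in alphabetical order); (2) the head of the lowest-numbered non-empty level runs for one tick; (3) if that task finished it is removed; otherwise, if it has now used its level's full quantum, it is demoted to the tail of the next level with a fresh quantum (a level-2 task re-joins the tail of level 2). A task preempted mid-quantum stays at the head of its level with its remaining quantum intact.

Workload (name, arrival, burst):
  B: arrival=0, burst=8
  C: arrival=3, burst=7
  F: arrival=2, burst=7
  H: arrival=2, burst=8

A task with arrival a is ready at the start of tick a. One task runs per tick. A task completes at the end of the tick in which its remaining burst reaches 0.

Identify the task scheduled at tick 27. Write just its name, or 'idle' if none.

running at tick 27 = C

t=0: L0/L1/L2 = B/-/- → run B
t=1: L0/L1/L2 = B/-/- → run B
t=2: L0/L1/L2 = BFH/-/- → run B
t=3: L0/L1/L2 = FHC/B/- → run F
t=4: L0/L1/L2 = FHC/B/- → run F
t=5: L0/L1/L2 = FHC/B/- → run F
t=6: L0/L1/L2 = HC/BF/- → run H
t=7: L0/L1/L2 = HC/BF/- → run H
t=8: L0/L1/L2 = HC/BF/- → run H
t=9: L0/L1/L2 = C/BFH/- → run C
t=10: L0/L1/L2 = C/BFH/- → run C
t=11: L0/L1/L2 = C/BFH/- → run C
t=12: L0/L1/L2 = -/BFHC/- → run B
t=13: L0/L1/L2 = -/BFHC/- → run B
t=14: L0/L1/L2 = -/BFHC/- → run B
t=15: L0/L1/L2 = -/BFHC/- → run B
t=16: L0/L1/L2 = -/BFHC/- → run B
t=17: L0/L1/L2 = -/FHC/- → run F
t=18: L0/L1/L2 = -/FHC/- → run F
t=19: L0/L1/L2 = -/FHC/- → run F
t=20: L0/L1/L2 = -/FHC/- → run F
t=21: L0/L1/L2 = -/HC/- → run H
t=22: L0/L1/L2 = -/HC/- → run H
t=23: L0/L1/L2 = -/HC/- → run H
t=24: L0/L1/L2 = -/HC/- → run H
t=25: L0/L1/L2 = -/HC/- → run H
t=26: L0/L1/L2 = -/C/- → run C
t=27: L0/L1/L2 = -/C/- → run C
t=28: L0/L1/L2 = -/C/- → run C
t=29: L0/L1/L2 = -/C/- → run C
t=30: (idle)
t=31: (idle)
t=32: (idle)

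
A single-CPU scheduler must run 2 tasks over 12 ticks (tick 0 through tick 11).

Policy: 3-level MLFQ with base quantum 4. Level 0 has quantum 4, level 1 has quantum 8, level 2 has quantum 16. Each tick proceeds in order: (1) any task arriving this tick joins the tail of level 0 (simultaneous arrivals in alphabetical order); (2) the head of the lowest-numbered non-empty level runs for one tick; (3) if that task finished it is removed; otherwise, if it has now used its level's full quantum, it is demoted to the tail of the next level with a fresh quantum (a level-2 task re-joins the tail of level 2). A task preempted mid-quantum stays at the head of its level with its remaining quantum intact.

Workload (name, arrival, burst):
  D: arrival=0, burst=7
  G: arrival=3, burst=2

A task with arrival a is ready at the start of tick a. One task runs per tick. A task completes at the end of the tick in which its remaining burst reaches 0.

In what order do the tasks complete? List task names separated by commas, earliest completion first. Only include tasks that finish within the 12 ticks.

t=0: L0/L1/L2 = D/-/- → run D
t=1: L0/L1/L2 = D/-/- → run D
t=2: L0/L1/L2 = D/-/- → run D
t=3: L0/L1/L2 = DG/-/- → run D
t=4: L0/L1/L2 = G/D/- → run G
t=5: L0/L1/L2 = G/D/- → run G
t=6: L0/L1/L2 = -/D/- → run D
t=7: L0/L1/L2 = -/D/- → run D
t=8: L0/L1/L2 = -/D/- → run D
t=9: (idle)
t=10: (idle)
t=11: (idle)

completion order = G, D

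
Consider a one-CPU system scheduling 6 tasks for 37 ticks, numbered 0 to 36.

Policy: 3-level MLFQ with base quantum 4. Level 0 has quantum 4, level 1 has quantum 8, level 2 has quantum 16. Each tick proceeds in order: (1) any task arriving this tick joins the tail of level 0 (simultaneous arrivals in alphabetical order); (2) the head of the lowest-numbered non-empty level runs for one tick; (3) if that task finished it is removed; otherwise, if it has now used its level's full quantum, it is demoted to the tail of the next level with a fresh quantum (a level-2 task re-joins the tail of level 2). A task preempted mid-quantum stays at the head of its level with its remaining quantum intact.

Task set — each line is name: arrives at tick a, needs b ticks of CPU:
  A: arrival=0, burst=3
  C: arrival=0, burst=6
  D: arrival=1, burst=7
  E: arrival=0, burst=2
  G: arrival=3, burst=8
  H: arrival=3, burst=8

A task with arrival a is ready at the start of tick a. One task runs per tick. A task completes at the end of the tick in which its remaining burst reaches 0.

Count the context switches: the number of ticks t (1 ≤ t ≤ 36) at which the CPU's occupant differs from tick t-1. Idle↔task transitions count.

context switches = 10

t=0: L0/L1/L2 = ACE/-/- → run A
t=1: L0/L1/L2 = ACED/-/- → run A
t=2: L0/L1/L2 = ACED/-/- → run A
t=3: L0/L1/L2 = CEDGH/-/- → run C
t=4: L0/L1/L2 = CEDGH/-/- → run C
t=5: L0/L1/L2 = CEDGH/-/- → run C
t=6: L0/L1/L2 = CEDGH/-/- → run C
t=7: L0/L1/L2 = EDGH/C/- → run E
t=8: L0/L1/L2 = EDGH/C/- → run E
t=9: L0/L1/L2 = DGH/C/- → run D
t=10: L0/L1/L2 = DGH/C/- → run D
t=11: L0/L1/L2 = DGH/C/- → run D
t=12: L0/L1/L2 = DGH/C/- → run D
t=13: L0/L1/L2 = GH/CD/- → run G
t=14: L0/L1/L2 = GH/CD/- → run G
t=15: L0/L1/L2 = GH/CD/- → run G
t=16: L0/L1/L2 = GH/CD/- → run G
t=17: L0/L1/L2 = H/CDG/- → run H
t=18: L0/L1/L2 = H/CDG/- → run H
t=19: L0/L1/L2 = H/CDG/- → run H
t=20: L0/L1/L2 = H/CDG/- → run H
t=21: L0/L1/L2 = -/CDGH/- → run C
t=22: L0/L1/L2 = -/CDGH/- → run C
t=23: L0/L1/L2 = -/DGH/- → run D
t=24: L0/L1/L2 = -/DGH/- → run D
t=25: L0/L1/L2 = -/DGH/- → run D
t=26: L0/L1/L2 = -/GH/- → run G
t=27: L0/L1/L2 = -/GH/- → run G
t=28: L0/L1/L2 = -/GH/- → run G
t=29: L0/L1/L2 = -/GH/- → run G
t=30: L0/L1/L2 = -/H/- → run H
t=31: L0/L1/L2 = -/H/- → run H
t=32: L0/L1/L2 = -/H/- → run H
t=33: L0/L1/L2 = -/H/- → run H
t=34: (idle)
t=35: (idle)
t=36: (idle)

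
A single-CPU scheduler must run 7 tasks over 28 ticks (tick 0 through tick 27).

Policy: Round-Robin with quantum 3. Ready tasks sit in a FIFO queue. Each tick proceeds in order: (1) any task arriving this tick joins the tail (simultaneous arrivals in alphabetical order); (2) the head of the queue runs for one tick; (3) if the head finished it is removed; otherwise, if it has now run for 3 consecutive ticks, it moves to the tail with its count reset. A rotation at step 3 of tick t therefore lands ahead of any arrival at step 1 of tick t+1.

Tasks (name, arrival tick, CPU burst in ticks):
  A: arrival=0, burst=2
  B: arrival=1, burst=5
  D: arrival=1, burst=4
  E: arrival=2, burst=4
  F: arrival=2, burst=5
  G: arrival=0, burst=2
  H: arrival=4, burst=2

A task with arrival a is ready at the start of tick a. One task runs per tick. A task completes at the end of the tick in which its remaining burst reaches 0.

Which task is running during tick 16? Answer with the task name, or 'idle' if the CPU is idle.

t=0: queue=[A,G] q_used=0 → run A
t=1: queue=[A,G,B,D] q_used=1 → run A
t=2: queue=[G,B,D,E,F] q_used=0 → run G
t=3: queue=[G,B,D,E,F] q_used=1 → run G
t=4: queue=[B,D,E,F,H] q_used=0 → run B
t=5: queue=[B,D,E,F,H] q_used=1 → run B
t=6: queue=[B,D,E,F,H] q_used=2 → run B
t=7: queue=[D,E,F,H,B] q_used=0 → run D
t=8: queue=[D,E,F,H,B] q_used=1 → run D
t=9: queue=[D,E,F,H,B] q_used=2 → run D
t=10: queue=[E,F,H,B,D] q_used=0 → run E
t=11: queue=[E,F,H,B,D] q_used=1 → run E
t=12: queue=[E,F,H,B,D] q_used=2 → run E
t=13: queue=[F,H,B,D,E] q_used=0 → run F
t=14: queue=[F,H,B,D,E] q_used=1 → run F
t=15: queue=[F,H,B,D,E] q_used=2 → run F
t=16: queue=[H,B,D,E,F] q_used=0 → run H
t=17: queue=[H,B,D,E,F] q_used=1 → run H
t=18: queue=[B,D,E,F] q_used=0 → run B
t=19: queue=[B,D,E,F] q_used=1 → run B
t=20: queue=[D,E,F] q_used=0 → run D
t=21: queue=[E,F] q_used=0 → run E
t=22: queue=[F] q_used=0 → run F
t=23: queue=[F] q_used=1 → run F
t=24: (idle)
t=25: (idle)
t=26: (idle)
t=27: (idle)

running at tick 16 = H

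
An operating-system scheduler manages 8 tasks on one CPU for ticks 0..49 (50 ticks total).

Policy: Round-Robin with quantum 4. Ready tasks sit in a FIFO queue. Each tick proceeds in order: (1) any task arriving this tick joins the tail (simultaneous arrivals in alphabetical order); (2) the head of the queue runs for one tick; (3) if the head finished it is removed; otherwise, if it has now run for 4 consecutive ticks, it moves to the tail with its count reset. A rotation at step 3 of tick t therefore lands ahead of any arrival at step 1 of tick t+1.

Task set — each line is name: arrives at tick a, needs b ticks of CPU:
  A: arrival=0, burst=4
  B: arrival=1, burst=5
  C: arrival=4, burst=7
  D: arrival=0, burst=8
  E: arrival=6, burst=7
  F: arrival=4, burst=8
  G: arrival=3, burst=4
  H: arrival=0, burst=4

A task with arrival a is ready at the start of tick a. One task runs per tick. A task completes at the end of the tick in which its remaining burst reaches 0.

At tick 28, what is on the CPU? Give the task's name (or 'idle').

t=0: queue=[A,D,H] q_used=0 → run A
t=1: queue=[A,D,H,B] q_used=1 → run A
t=2: queue=[A,D,H,B] q_used=2 → run A
t=3: queue=[A,D,H,B,G] q_used=3 → run A
t=4: queue=[D,H,B,G,C,F] q_used=0 → run D
t=5: queue=[D,H,B,G,C,F] q_used=1 → run D
t=6: queue=[D,H,B,G,C,F,E] q_used=2 → run D
t=7: queue=[D,H,B,G,C,F,E] q_used=3 → run D
t=8: queue=[H,B,G,C,F,E,D] q_used=0 → run H
t=9: queue=[H,B,G,C,F,E,D] q_used=1 → run H
t=10: queue=[H,B,G,C,F,E,D] q_used=2 → run H
t=11: queue=[H,B,G,C,F,E,D] q_used=3 → run H
t=12: queue=[B,G,C,F,E,D] q_used=0 → run B
t=13: queue=[B,G,C,F,E,D] q_used=1 → run B
t=14: queue=[B,G,C,F,E,D] q_used=2 → run B
t=15: queue=[B,G,C,F,E,D] q_used=3 → run B
t=16: queue=[G,C,F,E,D,B] q_used=0 → run G
t=17: queue=[G,C,F,E,D,B] q_used=1 → run G
t=18: queue=[G,C,F,E,D,B] q_used=2 → run G
t=19: queue=[G,C,F,E,D,B] q_used=3 → run G
t=20: queue=[C,F,E,D,B] q_used=0 → run C
t=21: queue=[C,F,E,D,B] q_used=1 → run C
t=22: queue=[C,F,E,D,B] q_used=2 → run C
t=23: queue=[C,F,E,D,B] q_used=3 → run C
t=24: queue=[F,E,D,B,C] q_used=0 → run F
t=25: queue=[F,E,D,B,C] q_used=1 → run F
t=26: queue=[F,E,D,B,C] q_used=2 → run F
t=27: queue=[F,E,D,B,C] q_used=3 → run F
t=28: queue=[E,D,B,C,F] q_used=0 → run E
t=29: queue=[E,D,B,C,F] q_used=1 → run E
t=30: queue=[E,D,B,C,F] q_used=2 → run E
t=31: queue=[E,D,B,C,F] q_used=3 → run E
t=32: queue=[D,B,C,F,E] q_used=0 → run D
t=33: queue=[D,B,C,F,E] q_used=1 → run D
t=34: queue=[D,B,C,F,E] q_used=2 → run D
t=35: queue=[D,B,C,F,E] q_used=3 → run D
t=36: queue=[B,C,F,E] q_used=0 → run B
t=37: queue=[C,F,E] q_used=0 → run C
t=38: queue=[C,F,E] q_used=1 → run C
t=39: queue=[C,F,E] q_used=2 → run C
t=40: queue=[F,E] q_used=0 → run F
t=41: queue=[F,E] q_used=1 → run F
t=42: queue=[F,E] q_used=2 → run F
t=43: queue=[F,E] q_used=3 → run F
t=44: queue=[E] q_used=0 → run E
t=45: queue=[E] q_used=1 → run E
t=46: queue=[E] q_used=2 → run E
t=47: (idle)
t=48: (idle)
t=49: (idle)

running at tick 28 = E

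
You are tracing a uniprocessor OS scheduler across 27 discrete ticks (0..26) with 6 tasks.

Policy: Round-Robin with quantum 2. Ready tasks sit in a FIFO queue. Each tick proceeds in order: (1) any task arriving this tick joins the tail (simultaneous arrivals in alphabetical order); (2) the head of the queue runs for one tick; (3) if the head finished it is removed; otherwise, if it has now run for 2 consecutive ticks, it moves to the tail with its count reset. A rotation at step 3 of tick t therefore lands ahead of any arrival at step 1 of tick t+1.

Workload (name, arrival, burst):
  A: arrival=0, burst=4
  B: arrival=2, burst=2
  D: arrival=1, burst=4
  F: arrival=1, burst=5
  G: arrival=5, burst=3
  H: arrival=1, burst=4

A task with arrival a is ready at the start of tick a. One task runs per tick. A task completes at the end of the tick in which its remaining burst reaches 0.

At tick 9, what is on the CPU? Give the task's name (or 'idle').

t=0: queue=[A] q_used=0 → run A
t=1: queue=[A,D,F,H] q_used=1 → run A
t=2: queue=[D,F,H,A,B] q_used=0 → run D
t=3: queue=[D,F,H,A,B] q_used=1 → run D
t=4: queue=[F,H,A,B,D] q_used=0 → run F
t=5: queue=[F,H,A,B,D,G] q_used=1 → run F
t=6: queue=[H,A,B,D,G,F] q_used=0 → run H
t=7: queue=[H,A,B,D,G,F] q_used=1 → run H
t=8: queue=[A,B,D,G,F,H] q_used=0 → run A
t=9: queue=[A,B,D,G,F,H] q_used=1 → run A
t=10: queue=[B,D,G,F,H] q_used=0 → run B
t=11: queue=[B,D,G,F,H] q_used=1 → run B
t=12: queue=[D,G,F,H] q_used=0 → run D
t=13: queue=[D,G,F,H] q_used=1 → run D
t=14: queue=[G,F,H] q_used=0 → run G
t=15: queue=[G,F,H] q_used=1 → run G
t=16: queue=[F,H,G] q_used=0 → run F
t=17: queue=[F,H,G] q_used=1 → run F
t=18: queue=[H,G,F] q_used=0 → run H
t=19: queue=[H,G,F] q_used=1 → run H
t=20: queue=[G,F] q_used=0 → run G
t=21: queue=[F] q_used=0 → run F
t=22: (idle)
t=23: (idle)
t=24: (idle)
t=25: (idle)
t=26: (idle)

running at tick 9 = A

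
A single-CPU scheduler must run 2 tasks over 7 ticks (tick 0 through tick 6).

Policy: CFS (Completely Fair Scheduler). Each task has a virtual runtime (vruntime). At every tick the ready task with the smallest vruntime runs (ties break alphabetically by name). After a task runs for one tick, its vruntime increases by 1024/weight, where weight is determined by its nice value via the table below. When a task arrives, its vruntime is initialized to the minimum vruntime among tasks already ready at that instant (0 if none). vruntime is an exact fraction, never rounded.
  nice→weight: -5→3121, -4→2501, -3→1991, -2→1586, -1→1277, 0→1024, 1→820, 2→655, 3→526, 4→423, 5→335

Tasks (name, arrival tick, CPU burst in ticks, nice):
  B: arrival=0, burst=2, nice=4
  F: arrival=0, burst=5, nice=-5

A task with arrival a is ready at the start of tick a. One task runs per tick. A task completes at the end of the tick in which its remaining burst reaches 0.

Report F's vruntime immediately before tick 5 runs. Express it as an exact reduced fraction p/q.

vruntime(F, start of tick 5) = 4096/3121

t=0: vr[B=0 F=0] → run B
t=1: vr[B=1024/423 F=0] → run F
t=2: vr[B=1024/423 F=1024/3121] → run F
t=3: vr[B=1024/423 F=2048/3121] → run F
t=4: vr[B=1024/423 F=3072/3121] → run F
t=5: vr[B=1024/423 F=4096/3121] → run F
t=6: vr[B=1024/423] → run B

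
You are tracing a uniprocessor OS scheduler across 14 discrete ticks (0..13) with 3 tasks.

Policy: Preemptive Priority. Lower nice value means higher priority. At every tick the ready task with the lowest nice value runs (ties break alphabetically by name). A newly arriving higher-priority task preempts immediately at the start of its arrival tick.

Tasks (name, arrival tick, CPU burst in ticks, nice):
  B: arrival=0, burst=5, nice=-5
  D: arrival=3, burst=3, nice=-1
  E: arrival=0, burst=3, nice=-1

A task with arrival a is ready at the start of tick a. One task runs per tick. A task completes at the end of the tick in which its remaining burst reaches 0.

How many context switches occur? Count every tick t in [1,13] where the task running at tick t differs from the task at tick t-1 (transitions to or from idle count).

t=0: ready={B,E} → run B
t=1: ready={B,E} → run B
t=2: ready={B,E} → run B
t=3: ready={B,D,E} → run B
t=4: ready={B,D,E} → run B
t=5: ready={D,E} → run D
t=6: ready={D,E} → run D
t=7: ready={D,E} → run D
t=8: ready={E} → run E
t=9: ready={E} → run E
t=10: ready={E} → run E
t=11: (idle)
t=12: (idle)
t=13: (idle)

context switches = 3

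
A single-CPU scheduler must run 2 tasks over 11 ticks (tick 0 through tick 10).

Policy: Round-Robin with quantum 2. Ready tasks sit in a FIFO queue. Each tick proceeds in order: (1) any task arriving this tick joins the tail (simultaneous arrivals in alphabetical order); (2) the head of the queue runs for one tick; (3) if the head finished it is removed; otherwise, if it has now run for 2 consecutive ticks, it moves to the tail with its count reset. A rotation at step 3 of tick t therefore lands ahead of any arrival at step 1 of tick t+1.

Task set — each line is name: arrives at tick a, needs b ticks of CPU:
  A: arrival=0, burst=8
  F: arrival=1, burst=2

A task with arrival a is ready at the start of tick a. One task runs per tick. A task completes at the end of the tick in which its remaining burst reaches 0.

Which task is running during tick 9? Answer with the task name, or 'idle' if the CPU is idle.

running at tick 9 = A

t=0: queue=[A] q_used=0 → run A
t=1: queue=[A,F] q_used=1 → run A
t=2: queue=[F,A] q_used=0 → run F
t=3: queue=[F,A] q_used=1 → run F
t=4: queue=[A] q_used=0 → run A
t=5: queue=[A] q_used=1 → run A
t=6: queue=[A] q_used=0 → run A
t=7: queue=[A] q_used=1 → run A
t=8: queue=[A] q_used=0 → run A
t=9: queue=[A] q_used=1 → run A
t=10: (idle)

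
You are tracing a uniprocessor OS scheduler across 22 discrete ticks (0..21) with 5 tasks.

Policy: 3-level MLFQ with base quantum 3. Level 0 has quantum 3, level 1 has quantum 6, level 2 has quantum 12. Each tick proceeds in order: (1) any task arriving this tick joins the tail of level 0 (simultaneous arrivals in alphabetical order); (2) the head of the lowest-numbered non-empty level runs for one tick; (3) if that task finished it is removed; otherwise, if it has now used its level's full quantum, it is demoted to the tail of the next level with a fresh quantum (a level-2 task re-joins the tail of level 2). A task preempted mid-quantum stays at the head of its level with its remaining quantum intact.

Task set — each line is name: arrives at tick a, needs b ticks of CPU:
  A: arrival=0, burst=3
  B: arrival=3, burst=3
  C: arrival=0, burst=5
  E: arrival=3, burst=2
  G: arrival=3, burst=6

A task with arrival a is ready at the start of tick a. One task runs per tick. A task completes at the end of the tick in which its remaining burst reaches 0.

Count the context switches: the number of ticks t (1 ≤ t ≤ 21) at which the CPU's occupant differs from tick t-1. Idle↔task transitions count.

context switches = 7

t=0: L0/L1/L2 = AC/-/- → run A
t=1: L0/L1/L2 = AC/-/- → run A
t=2: L0/L1/L2 = AC/-/- → run A
t=3: L0/L1/L2 = CBEG/-/- → run C
t=4: L0/L1/L2 = CBEG/-/- → run C
t=5: L0/L1/L2 = CBEG/-/- → run C
t=6: L0/L1/L2 = BEG/C/- → run B
t=7: L0/L1/L2 = BEG/C/- → run B
t=8: L0/L1/L2 = BEG/C/- → run B
t=9: L0/L1/L2 = EG/C/- → run E
t=10: L0/L1/L2 = EG/C/- → run E
t=11: L0/L1/L2 = G/C/- → run G
t=12: L0/L1/L2 = G/C/- → run G
t=13: L0/L1/L2 = G/C/- → run G
t=14: L0/L1/L2 = -/CG/- → run C
t=15: L0/L1/L2 = -/CG/- → run C
t=16: L0/L1/L2 = -/G/- → run G
t=17: L0/L1/L2 = -/G/- → run G
t=18: L0/L1/L2 = -/G/- → run G
t=19: (idle)
t=20: (idle)
t=21: (idle)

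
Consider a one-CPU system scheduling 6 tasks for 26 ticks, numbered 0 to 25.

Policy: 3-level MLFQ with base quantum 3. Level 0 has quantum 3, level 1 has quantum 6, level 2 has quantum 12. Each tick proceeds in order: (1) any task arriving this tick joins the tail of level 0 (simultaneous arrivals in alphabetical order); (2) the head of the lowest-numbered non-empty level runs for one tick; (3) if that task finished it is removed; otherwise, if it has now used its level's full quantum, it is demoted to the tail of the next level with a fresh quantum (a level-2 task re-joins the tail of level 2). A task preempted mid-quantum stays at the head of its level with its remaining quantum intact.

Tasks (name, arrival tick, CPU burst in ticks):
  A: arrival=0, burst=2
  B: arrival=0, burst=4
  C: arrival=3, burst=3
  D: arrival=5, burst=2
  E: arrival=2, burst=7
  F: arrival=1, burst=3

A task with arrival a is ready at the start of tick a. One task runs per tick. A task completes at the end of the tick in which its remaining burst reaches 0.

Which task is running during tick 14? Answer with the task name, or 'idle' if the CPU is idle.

running at tick 14 = D

t=0: L0/L1/L2 = AB/-/- → run A
t=1: L0/L1/L2 = ABF/-/- → run A
t=2: L0/L1/L2 = BFE/-/- → run B
t=3: L0/L1/L2 = BFEC/-/- → run B
t=4: L0/L1/L2 = BFEC/-/- → run B
t=5: L0/L1/L2 = FECD/B/- → run F
t=6: L0/L1/L2 = FECD/B/- → run F
t=7: L0/L1/L2 = FECD/B/- → run F
t=8: L0/L1/L2 = ECD/B/- → run E
t=9: L0/L1/L2 = ECD/B/- → run E
t=10: L0/L1/L2 = ECD/B/- → run E
t=11: L0/L1/L2 = CD/BE/- → run C
t=12: L0/L1/L2 = CD/BE/- → run C
t=13: L0/L1/L2 = CD/BE/- → run C
t=14: L0/L1/L2 = D/BE/- → run D
t=15: L0/L1/L2 = D/BE/- → run D
t=16: L0/L1/L2 = -/BE/- → run B
t=17: L0/L1/L2 = -/E/- → run E
t=18: L0/L1/L2 = -/E/- → run E
t=19: L0/L1/L2 = -/E/- → run E
t=20: L0/L1/L2 = -/E/- → run E
t=21: (idle)
t=22: (idle)
t=23: (idle)
t=24: (idle)
t=25: (idle)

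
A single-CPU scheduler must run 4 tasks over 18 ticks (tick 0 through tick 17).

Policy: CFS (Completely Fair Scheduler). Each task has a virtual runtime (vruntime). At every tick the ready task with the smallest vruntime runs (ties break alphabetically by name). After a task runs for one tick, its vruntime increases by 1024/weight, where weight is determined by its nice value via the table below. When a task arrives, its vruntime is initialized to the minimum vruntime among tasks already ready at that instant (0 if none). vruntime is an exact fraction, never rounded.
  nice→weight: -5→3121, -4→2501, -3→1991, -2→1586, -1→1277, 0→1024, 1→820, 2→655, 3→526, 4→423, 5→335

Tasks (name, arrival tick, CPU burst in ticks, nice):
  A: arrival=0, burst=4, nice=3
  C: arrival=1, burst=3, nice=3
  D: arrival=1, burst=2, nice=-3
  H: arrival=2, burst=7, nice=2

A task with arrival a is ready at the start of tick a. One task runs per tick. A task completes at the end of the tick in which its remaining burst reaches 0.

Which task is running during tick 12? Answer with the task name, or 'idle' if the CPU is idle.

running at tick 12 = H

t=0: vr[A=0] → run A
t=1: vr[A=512/263 C=512/263 D=512/263] → run A
t=2: vr[A=1024/263 C=512/263 D=512/263 H=512/263] → run C
t=3: vr[A=1024/263 C=1024/263 D=512/263 H=512/263] → run D
t=4: vr[A=1024/263 C=1024/263 D=1288704/523633 H=512/263] → run H
t=5: vr[A=1024/263 C=1024/263 D=1288704/523633 H=604672/172265] → run D
t=6: vr[A=1024/263 C=1024/263 H=604672/172265] → run H
t=7: vr[A=1024/263 C=1024/263 H=873984/172265] → run A
t=8: vr[A=1536/263 C=1024/263 H=873984/172265] → run C
t=9: vr[A=1536/263 C=1536/263 H=873984/172265] → run H
t=10: vr[A=1536/263 C=1536/263 H=1143296/172265] → run A
t=11: vr[C=1536/263 H=1143296/172265] → run C
t=12: vr[H=1143296/172265] → run H
t=13: vr[H=1412608/172265] → run H
t=14: vr[H=336384/34453] → run H
t=15: vr[H=1951232/172265] → run H
t=16: (idle)
t=17: (idle)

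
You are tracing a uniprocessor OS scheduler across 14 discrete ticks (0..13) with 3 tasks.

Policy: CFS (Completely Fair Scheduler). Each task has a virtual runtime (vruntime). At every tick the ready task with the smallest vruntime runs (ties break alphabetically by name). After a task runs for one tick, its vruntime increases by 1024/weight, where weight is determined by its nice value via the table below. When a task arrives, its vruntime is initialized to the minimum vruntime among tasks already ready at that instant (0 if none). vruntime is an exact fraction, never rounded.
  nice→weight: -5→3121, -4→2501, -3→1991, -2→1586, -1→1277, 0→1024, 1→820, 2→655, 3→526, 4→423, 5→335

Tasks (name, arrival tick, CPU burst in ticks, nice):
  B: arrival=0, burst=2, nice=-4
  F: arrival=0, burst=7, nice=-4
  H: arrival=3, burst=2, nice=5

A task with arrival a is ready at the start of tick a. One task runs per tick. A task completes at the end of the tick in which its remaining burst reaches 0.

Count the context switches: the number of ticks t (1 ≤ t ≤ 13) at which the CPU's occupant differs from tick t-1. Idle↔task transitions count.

t=0: vr[B=0 F=0] → run B
t=1: vr[B=1024/2501 F=0] → run F
t=2: vr[B=1024/2501 F=1024/2501] → run B
t=3: vr[F=1024/2501 H=1024/2501] → run F
t=4: vr[F=2048/2501 H=1024/2501] → run H
t=5: vr[F=2048/2501 H=2904064/837835] → run F
t=6: vr[F=3072/2501 H=2904064/837835] → run F
t=7: vr[F=4096/2501 H=2904064/837835] → run F
t=8: vr[F=5120/2501 H=2904064/837835] → run F
t=9: vr[F=6144/2501 H=2904064/837835] → run F
t=10: vr[H=2904064/837835] → run H
t=11: (idle)
t=12: (idle)
t=13: (idle)

context switches = 7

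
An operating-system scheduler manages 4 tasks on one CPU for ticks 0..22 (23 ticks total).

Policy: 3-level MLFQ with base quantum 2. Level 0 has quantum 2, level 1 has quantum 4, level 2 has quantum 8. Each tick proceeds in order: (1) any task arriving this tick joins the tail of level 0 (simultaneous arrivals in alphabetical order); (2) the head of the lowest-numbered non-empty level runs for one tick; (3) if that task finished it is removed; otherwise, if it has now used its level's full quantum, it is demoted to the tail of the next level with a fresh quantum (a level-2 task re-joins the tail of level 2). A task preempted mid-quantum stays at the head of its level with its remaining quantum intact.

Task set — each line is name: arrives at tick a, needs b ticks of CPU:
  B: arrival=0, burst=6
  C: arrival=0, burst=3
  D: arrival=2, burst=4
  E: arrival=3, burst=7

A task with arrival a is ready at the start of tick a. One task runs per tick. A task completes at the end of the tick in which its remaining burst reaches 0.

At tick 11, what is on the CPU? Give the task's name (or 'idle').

t=0: L0/L1/L2 = BC/-/- → run B
t=1: L0/L1/L2 = BC/-/- → run B
t=2: L0/L1/L2 = CD/B/- → run C
t=3: L0/L1/L2 = CDE/B/- → run C
t=4: L0/L1/L2 = DE/BC/- → run D
t=5: L0/L1/L2 = DE/BC/- → run D
t=6: L0/L1/L2 = E/BCD/- → run E
t=7: L0/L1/L2 = E/BCD/- → run E
t=8: L0/L1/L2 = -/BCDE/- → run B
t=9: L0/L1/L2 = -/BCDE/- → run B
t=10: L0/L1/L2 = -/BCDE/- → run B
t=11: L0/L1/L2 = -/BCDE/- → run B
t=12: L0/L1/L2 = -/CDE/- → run C
t=13: L0/L1/L2 = -/DE/- → run D
t=14: L0/L1/L2 = -/DE/- → run D
t=15: L0/L1/L2 = -/E/- → run E
t=16: L0/L1/L2 = -/E/- → run E
t=17: L0/L1/L2 = -/E/- → run E
t=18: L0/L1/L2 = -/E/- → run E
t=19: L0/L1/L2 = -/-/E → run E
t=20: (idle)
t=21: (idle)
t=22: (idle)

running at tick 11 = B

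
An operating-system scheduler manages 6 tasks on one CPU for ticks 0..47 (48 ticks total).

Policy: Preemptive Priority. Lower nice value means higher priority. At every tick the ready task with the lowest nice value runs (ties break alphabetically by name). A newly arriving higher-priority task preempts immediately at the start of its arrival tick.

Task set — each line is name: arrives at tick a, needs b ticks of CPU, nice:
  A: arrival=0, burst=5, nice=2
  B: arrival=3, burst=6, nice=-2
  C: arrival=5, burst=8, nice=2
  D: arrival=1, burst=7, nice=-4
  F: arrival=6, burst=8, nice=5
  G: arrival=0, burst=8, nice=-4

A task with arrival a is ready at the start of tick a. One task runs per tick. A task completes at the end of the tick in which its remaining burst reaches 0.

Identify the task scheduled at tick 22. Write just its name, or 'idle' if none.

t=0: ready={A,G} → run G
t=1: ready={A,D,G} → run D
t=2: ready={A,D,G} → run D
t=3: ready={A,B,D,G} → run D
t=4: ready={A,B,D,G} → run D
t=5: ready={A,B,C,D,G} → run D
t=6: ready={A,B,C,D,F,G} → run D
t=7: ready={A,B,C,D,F,G} → run D
t=8: ready={A,B,C,F,G} → run G
t=9: ready={A,B,C,F,G} → run G
t=10: ready={A,B,C,F,G} → run G
t=11: ready={A,B,C,F,G} → run G
t=12: ready={A,B,C,F,G} → run G
t=13: ready={A,B,C,F,G} → run G
t=14: ready={A,B,C,F,G} → run G
t=15: ready={A,B,C,F} → run B
t=16: ready={A,B,C,F} → run B
t=17: ready={A,B,C,F} → run B
t=18: ready={A,B,C,F} → run B
t=19: ready={A,B,C,F} → run B
t=20: ready={A,B,C,F} → run B
t=21: ready={A,C,F} → run A
t=22: ready={A,C,F} → run A
t=23: ready={A,C,F} → run A
t=24: ready={A,C,F} → run A
t=25: ready={A,C,F} → run A
t=26: ready={C,F} → run C
t=27: ready={C,F} → run C
t=28: ready={C,F} → run C
t=29: ready={C,F} → run C
t=30: ready={C,F} → run C
t=31: ready={C,F} → run C
t=32: ready={C,F} → run C
t=33: ready={C,F} → run C
t=34: ready={F} → run F
t=35: ready={F} → run F
t=36: ready={F} → run F
t=37: ready={F} → run F
t=38: ready={F} → run F
t=39: ready={F} → run F
t=40: ready={F} → run F
t=41: ready={F} → run F
t=42: (idle)
t=43: (idle)
t=44: (idle)
t=45: (idle)
t=46: (idle)
t=47: (idle)

running at tick 22 = A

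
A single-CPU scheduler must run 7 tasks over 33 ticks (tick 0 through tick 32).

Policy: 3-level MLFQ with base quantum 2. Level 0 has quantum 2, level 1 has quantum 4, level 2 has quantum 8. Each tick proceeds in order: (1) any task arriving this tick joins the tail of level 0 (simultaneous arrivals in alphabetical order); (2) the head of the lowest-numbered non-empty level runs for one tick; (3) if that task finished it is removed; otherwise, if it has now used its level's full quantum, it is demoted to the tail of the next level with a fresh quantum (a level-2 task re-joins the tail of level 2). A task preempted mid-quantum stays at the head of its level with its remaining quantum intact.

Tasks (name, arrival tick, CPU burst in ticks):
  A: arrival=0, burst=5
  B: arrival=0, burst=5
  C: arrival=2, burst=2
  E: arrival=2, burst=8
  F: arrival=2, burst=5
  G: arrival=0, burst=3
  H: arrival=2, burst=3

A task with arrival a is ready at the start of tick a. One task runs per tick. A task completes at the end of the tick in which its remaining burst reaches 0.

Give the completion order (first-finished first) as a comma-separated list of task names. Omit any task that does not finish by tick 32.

completion order = C, A, B, G, F, H, E

t=0: L0/L1/L2 = ABG/-/- → run A
t=1: L0/L1/L2 = ABG/-/- → run A
t=2: L0/L1/L2 = BGCEFH/A/- → run B
t=3: L0/L1/L2 = BGCEFH/A/- → run B
t=4: L0/L1/L2 = GCEFH/AB/- → run G
t=5: L0/L1/L2 = GCEFH/AB/- → run G
t=6: L0/L1/L2 = CEFH/ABG/- → run C
t=7: L0/L1/L2 = CEFH/ABG/- → run C
t=8: L0/L1/L2 = EFH/ABG/- → run E
t=9: L0/L1/L2 = EFH/ABG/- → run E
t=10: L0/L1/L2 = FH/ABGE/- → run F
t=11: L0/L1/L2 = FH/ABGE/- → run F
t=12: L0/L1/L2 = H/ABGEF/- → run H
t=13: L0/L1/L2 = H/ABGEF/- → run H
t=14: L0/L1/L2 = -/ABGEFH/- → run A
t=15: L0/L1/L2 = -/ABGEFH/- → run A
t=16: L0/L1/L2 = -/ABGEFH/- → run A
t=17: L0/L1/L2 = -/BGEFH/- → run B
t=18: L0/L1/L2 = -/BGEFH/- → run B
t=19: L0/L1/L2 = -/BGEFH/- → run B
t=20: L0/L1/L2 = -/GEFH/- → run G
t=21: L0/L1/L2 = -/EFH/- → run E
t=22: L0/L1/L2 = -/EFH/- → run E
t=23: L0/L1/L2 = -/EFH/- → run E
t=24: L0/L1/L2 = -/EFH/- → run E
t=25: L0/L1/L2 = -/FH/E → run F
t=26: L0/L1/L2 = -/FH/E → run F
t=27: L0/L1/L2 = -/FH/E → run F
t=28: L0/L1/L2 = -/H/E → run H
t=29: L0/L1/L2 = -/-/E → run E
t=30: L0/L1/L2 = -/-/E → run E
t=31: (idle)
t=32: (idle)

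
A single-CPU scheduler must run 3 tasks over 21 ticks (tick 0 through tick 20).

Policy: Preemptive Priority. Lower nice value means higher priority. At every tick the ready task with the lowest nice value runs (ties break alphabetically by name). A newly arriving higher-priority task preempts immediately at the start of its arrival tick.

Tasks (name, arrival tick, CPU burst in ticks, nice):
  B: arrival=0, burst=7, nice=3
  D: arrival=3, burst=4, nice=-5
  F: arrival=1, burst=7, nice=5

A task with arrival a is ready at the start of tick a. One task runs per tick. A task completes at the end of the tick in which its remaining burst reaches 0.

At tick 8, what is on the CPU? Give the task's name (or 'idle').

running at tick 8 = B

t=0: ready={B} → run B
t=1: ready={B,F} → run B
t=2: ready={B,F} → run B
t=3: ready={B,D,F} → run D
t=4: ready={B,D,F} → run D
t=5: ready={B,D,F} → run D
t=6: ready={B,D,F} → run D
t=7: ready={B,F} → run B
t=8: ready={B,F} → run B
t=9: ready={B,F} → run B
t=10: ready={B,F} → run B
t=11: ready={F} → run F
t=12: ready={F} → run F
t=13: ready={F} → run F
t=14: ready={F} → run F
t=15: ready={F} → run F
t=16: ready={F} → run F
t=17: ready={F} → run F
t=18: (idle)
t=19: (idle)
t=20: (idle)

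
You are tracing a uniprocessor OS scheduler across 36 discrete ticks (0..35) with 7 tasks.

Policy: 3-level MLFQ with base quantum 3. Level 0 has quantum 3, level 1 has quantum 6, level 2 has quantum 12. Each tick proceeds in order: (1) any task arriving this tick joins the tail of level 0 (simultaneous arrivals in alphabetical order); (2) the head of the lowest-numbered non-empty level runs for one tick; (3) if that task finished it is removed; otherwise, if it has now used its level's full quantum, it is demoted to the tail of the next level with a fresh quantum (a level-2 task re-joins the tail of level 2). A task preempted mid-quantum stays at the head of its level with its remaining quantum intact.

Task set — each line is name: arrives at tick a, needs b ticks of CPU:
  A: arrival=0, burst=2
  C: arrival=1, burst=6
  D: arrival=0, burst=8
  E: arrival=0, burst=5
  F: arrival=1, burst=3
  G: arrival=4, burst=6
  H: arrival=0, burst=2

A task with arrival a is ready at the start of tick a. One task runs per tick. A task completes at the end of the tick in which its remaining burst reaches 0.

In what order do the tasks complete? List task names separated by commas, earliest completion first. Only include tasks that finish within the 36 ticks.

completion order = A, H, F, D, E, C, G

t=0: L0/L1/L2 = ADEH/-/- → run A
t=1: L0/L1/L2 = ADEHCF/-/- → run A
t=2: L0/L1/L2 = DEHCF/-/- → run D
t=3: L0/L1/L2 = DEHCF/-/- → run D
t=4: L0/L1/L2 = DEHCFG/-/- → run D
t=5: L0/L1/L2 = EHCFG/D/- → run E
t=6: L0/L1/L2 = EHCFG/D/- → run E
t=7: L0/L1/L2 = EHCFG/D/- → run E
t=8: L0/L1/L2 = HCFG/DE/- → run H
t=9: L0/L1/L2 = HCFG/DE/- → run H
t=10: L0/L1/L2 = CFG/DE/- → run C
t=11: L0/L1/L2 = CFG/DE/- → run C
t=12: L0/L1/L2 = CFG/DE/- → run C
t=13: L0/L1/L2 = FG/DEC/- → run F
t=14: L0/L1/L2 = FG/DEC/- → run F
t=15: L0/L1/L2 = FG/DEC/- → run F
t=16: L0/L1/L2 = G/DEC/- → run G
t=17: L0/L1/L2 = G/DEC/- → run G
t=18: L0/L1/L2 = G/DEC/- → run G
t=19: L0/L1/L2 = -/DECG/- → run D
t=20: L0/L1/L2 = -/DECG/- → run D
t=21: L0/L1/L2 = -/DECG/- → run D
t=22: L0/L1/L2 = -/DECG/- → run D
t=23: L0/L1/L2 = -/DECG/- → run D
t=24: L0/L1/L2 = -/ECG/- → run E
t=25: L0/L1/L2 = -/ECG/- → run E
t=26: L0/L1/L2 = -/CG/- → run C
t=27: L0/L1/L2 = -/CG/- → run C
t=28: L0/L1/L2 = -/CG/- → run C
t=29: L0/L1/L2 = -/G/- → run G
t=30: L0/L1/L2 = -/G/- → run G
t=31: L0/L1/L2 = -/G/- → run G
t=32: (idle)
t=33: (idle)
t=34: (idle)
t=35: (idle)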